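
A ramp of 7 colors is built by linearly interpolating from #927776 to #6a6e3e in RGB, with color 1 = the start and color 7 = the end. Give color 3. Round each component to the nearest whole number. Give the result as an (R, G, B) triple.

(133, 116, 99)

With 7 swatches and endpoints inclusive, swatch 3 sits at t = (3 − 1)/(7 − 1) = 2/6 ≈ 0.3333.
#927776 → (146, 119, 118); #6a6e3e → (106, 110, 62).
R = 146 + 0.3333 × (106 − 146) = 132.668 → 133
G = 119 + 0.3333 × (110 − 119) = 116 → 116
B = 118 + 0.3333 × (62 − 118) = 99.335 → 99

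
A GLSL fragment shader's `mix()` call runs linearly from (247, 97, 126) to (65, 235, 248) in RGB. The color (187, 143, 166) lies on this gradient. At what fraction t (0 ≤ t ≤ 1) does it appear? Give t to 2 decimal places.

0.33

Invert the lerp on the R channel (largest span, 182): t = (187 − 247) / (65 − 247) = -60/-182 = 0.32967.
Check on G: (143 − 97)/(235 − 97) = 0.3333 ✓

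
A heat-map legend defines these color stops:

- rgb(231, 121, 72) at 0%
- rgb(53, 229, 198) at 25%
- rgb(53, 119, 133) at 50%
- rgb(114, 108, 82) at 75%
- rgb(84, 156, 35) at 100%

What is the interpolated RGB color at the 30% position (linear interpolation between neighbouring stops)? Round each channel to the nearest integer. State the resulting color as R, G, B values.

(53, 207, 185)

30% lies between the 25% and 50% stops, so the local fraction is t = (30 − 25)/(50 − 25) = 5/25 ≈ 0.2.
R = 53 + 0.2 × (53 − 53) = 53 → 53
G = 229 + 0.2 × (119 − 229) = 207 → 207
B = 198 + 0.2 × (133 − 198) = 185 → 185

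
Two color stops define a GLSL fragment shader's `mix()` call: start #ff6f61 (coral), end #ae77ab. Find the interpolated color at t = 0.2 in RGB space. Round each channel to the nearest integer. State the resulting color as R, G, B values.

#ff6f61 → (255, 111, 97); #ae77ab → (174, 119, 171).
R = 255 + 0.2 × (174 − 255) = 255 + 0.2 × -81 = 238.8 → 239
G = 111 + 0.2 × (119 − 111) = 111 + 0.2 × 8 = 112.6 → 113
B = 97 + 0.2 × (171 − 97) = 97 + 0.2 × 74 = 111.8 → 112
So the blended color is (239, 113, 112), about #ef7170.

(239, 113, 112)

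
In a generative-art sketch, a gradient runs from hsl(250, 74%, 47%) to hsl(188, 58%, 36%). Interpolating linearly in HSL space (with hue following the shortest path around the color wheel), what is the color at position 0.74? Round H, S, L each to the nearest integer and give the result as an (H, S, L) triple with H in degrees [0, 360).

Hue arc: Δh = 188 − 250 = -62° (|Δh| ≤ 180, already the shorter path).
H = 250 + 0.74 × (-62) = 204.12 → 204°
S = 74 + 0.74 × (58 − 74) = 62.16 → 62%
L = 47 + 0.74 × (36 − 47) = 38.86 → 39%

(204, 62, 39)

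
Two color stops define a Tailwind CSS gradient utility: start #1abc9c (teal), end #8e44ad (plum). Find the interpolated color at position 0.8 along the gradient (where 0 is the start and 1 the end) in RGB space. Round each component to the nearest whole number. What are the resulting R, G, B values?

#1abc9c → (26, 188, 156); #8e44ad → (142, 68, 173).
R = 26 + 0.8 × (142 − 26) = 26 + 0.8 × 116 = 118.8 → 119
G = 188 + 0.8 × (68 − 188) = 188 + 0.8 × -120 = 92 → 92
B = 156 + 0.8 × (173 − 156) = 156 + 0.8 × 17 = 169.6 → 170

(119, 92, 170)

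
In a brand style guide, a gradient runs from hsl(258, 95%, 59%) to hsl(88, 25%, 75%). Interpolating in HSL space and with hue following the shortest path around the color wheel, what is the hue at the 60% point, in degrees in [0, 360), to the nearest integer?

Hue arc: Δh = 88 − 258 = -170° (|Δh| ≤ 180, already the shorter path).
H = 258 + 0.6 × (-170) = 156 → 156°

156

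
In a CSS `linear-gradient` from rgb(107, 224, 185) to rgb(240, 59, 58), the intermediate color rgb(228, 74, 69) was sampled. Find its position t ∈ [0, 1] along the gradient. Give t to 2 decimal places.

Invert the lerp on the G channel (largest span, 165): t = (74 − 224) / (59 − 224) = -150/-165 = 0.90909.
Check on R: (228 − 107)/(240 − 107) = 0.9098 ✓

0.91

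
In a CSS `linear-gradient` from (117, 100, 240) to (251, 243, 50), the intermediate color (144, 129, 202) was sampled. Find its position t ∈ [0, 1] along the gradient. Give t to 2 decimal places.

0.20

Invert the lerp on the B channel (largest span, 190): t = (202 − 240) / (50 − 240) = -38/-190 = 0.2.
Check on R: (144 − 117)/(251 − 117) = 0.2015 ✓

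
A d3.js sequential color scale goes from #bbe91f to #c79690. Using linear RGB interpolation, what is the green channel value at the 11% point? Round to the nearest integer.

224

G₁ = 233 (from #bbe91f), G₂ = 150 (from #c79690).
G = 233 + 0.11 × (150 − 233) = 223.87 → 224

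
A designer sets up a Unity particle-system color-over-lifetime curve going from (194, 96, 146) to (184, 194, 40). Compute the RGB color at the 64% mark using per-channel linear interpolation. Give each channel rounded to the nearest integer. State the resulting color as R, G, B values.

64% corresponds to t = 0.64.
R = 194 + 0.64 × (184 − 194) = 194 + 0.64 × -10 = 187.6 → 188
G = 96 + 0.64 × (194 − 96) = 96 + 0.64 × 98 = 158.72 → 159
B = 146 + 0.64 × (40 − 146) = 146 + 0.64 × -106 = 78.16 → 78

(188, 159, 78)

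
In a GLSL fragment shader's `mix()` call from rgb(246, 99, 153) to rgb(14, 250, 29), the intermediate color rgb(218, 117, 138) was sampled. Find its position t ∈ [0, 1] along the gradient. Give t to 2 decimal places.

Invert the lerp on the R channel (largest span, 232): t = (218 − 246) / (14 − 246) = -28/-232 = 0.12069.
Check on G: (117 − 99)/(250 − 99) = 0.1192 ✓

0.12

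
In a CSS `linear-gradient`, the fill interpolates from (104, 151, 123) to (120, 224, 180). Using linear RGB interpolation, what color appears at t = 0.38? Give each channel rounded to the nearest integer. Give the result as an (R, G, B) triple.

R = 104 + 0.38 × (120 − 104) = 104 + 0.38 × 16 = 110.08 → 110
G = 151 + 0.38 × (224 − 151) = 151 + 0.38 × 73 = 178.74 → 179
B = 123 + 0.38 × (180 − 123) = 123 + 0.38 × 57 = 144.66 → 145
So the blended color is (110, 179, 145), about #6eb391.

(110, 179, 145)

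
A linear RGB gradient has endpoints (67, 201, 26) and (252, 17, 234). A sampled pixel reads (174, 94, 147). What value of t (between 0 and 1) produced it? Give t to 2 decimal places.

0.58

Invert the lerp on the B channel (largest span, 208): t = (147 − 26) / (234 − 26) = 121/208 = 0.58173.
Check on R: (174 − 67)/(252 − 67) = 0.5784 ✓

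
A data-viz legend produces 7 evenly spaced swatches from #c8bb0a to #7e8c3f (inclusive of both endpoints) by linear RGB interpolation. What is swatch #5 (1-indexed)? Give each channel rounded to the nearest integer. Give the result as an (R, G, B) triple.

With 7 swatches and endpoints inclusive, swatch 5 sits at t = (5 − 1)/(7 − 1) = 4/6 ≈ 0.6667.
#c8bb0a → (200, 187, 10); #7e8c3f → (126, 140, 63).
R = 200 + 0.6667 × (126 − 200) = 150.664 → 151
G = 187 + 0.6667 × (140 − 187) = 155.665 → 156
B = 10 + 0.6667 × (63 − 10) = 45.335 → 45

(151, 156, 45)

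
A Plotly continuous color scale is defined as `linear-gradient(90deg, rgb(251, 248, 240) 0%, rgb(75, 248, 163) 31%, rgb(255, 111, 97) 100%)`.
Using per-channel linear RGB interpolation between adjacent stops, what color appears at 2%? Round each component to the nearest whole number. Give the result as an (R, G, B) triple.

2% lies between the 0% and 31% stops, so the local fraction is t = (2 − 0)/(31 − 0) = 2/31 ≈ 0.0645.
R = 251 + 0.0645 × (75 − 251) = 239.648 → 240
G = 248 + 0.0645 × (248 − 248) = 248 → 248
B = 240 + 0.0645 × (163 − 240) = 235.034 → 235

(240, 248, 235)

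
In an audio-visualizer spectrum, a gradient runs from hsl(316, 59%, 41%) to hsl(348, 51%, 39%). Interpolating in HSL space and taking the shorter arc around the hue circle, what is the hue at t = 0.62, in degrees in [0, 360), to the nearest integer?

Hue arc: Δh = 348 − 316 = 32° (|Δh| ≤ 180, already the shorter path).
H = 316 + 0.62 × (32) = 335.84 → 336°

336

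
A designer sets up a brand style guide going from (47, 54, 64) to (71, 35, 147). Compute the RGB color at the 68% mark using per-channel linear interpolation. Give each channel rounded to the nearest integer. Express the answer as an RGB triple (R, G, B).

(63, 41, 120)

68% corresponds to t = 0.68.
R = 47 + 0.68 × (71 − 47) = 47 + 0.68 × 24 = 63.32 → 63
G = 54 + 0.68 × (35 − 54) = 54 + 0.68 × -19 = 41.08 → 41
B = 64 + 0.68 × (147 − 64) = 64 + 0.68 × 83 = 120.44 → 120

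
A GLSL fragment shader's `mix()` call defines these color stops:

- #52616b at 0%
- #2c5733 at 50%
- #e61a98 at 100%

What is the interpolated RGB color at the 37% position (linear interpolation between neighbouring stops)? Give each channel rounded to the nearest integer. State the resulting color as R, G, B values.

37% lies between the 0% and 50% stops, so the local fraction is t = (37 − 0)/(50 − 0) = 37/50 ≈ 0.74.
#52616b → (82, 97, 107); #2c5733 → (44, 87, 51).
R = 82 + 0.74 × (44 − 82) = 53.88 → 54
G = 97 + 0.74 × (87 − 97) = 89.6 → 90
B = 107 + 0.74 × (51 − 107) = 65.56 → 66

(54, 90, 66)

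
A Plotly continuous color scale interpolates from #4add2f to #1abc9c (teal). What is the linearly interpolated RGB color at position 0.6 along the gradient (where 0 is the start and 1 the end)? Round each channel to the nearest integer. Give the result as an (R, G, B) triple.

#4add2f → (74, 221, 47); #1abc9c → (26, 188, 156).
R = 74 + 0.6 × (26 − 74) = 74 + 0.6 × -48 = 45.2 → 45
G = 221 + 0.6 × (188 − 221) = 221 + 0.6 × -33 = 201.2 → 201
B = 47 + 0.6 × (156 − 47) = 47 + 0.6 × 109 = 112.4 → 112

(45, 201, 112)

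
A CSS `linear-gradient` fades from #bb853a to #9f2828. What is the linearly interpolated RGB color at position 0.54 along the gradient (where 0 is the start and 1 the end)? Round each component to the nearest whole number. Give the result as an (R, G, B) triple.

(172, 83, 48)

#bb853a → (187, 133, 58); #9f2828 → (159, 40, 40).
R = 187 + 0.54 × (159 − 187) = 187 + 0.54 × -28 = 171.88 → 172
G = 133 + 0.54 × (40 − 133) = 133 + 0.54 × -93 = 82.78 → 83
B = 58 + 0.54 × (40 − 58) = 58 + 0.54 × -18 = 48.28 → 48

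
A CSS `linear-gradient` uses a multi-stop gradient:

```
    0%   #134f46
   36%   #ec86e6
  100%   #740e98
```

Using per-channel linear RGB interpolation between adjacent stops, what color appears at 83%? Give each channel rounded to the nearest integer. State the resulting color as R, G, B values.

(148, 46, 173)

83% lies between the 36% and 100% stops, so the local fraction is t = (83 − 36)/(100 − 36) = 47/64 ≈ 0.7344.
#ec86e6 → (236, 134, 230); #740e98 → (116, 14, 152).
R = 236 + 0.7344 × (116 − 236) = 147.872 → 148
G = 134 + 0.7344 × (14 − 134) = 45.872 → 46
B = 230 + 0.7344 × (152 − 230) = 172.717 → 173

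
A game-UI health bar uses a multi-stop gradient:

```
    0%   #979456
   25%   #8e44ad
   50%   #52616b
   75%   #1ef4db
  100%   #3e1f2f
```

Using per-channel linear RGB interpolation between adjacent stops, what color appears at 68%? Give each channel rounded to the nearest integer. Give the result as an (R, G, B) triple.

68% lies between the 50% and 75% stops, so the local fraction is t = (68 − 50)/(75 − 50) = 18/25 ≈ 0.72.
#52616b → (82, 97, 107); #1ef4db → (30, 244, 219).
R = 82 + 0.72 × (30 − 82) = 44.56 → 45
G = 97 + 0.72 × (244 − 97) = 202.84 → 203
B = 107 + 0.72 × (219 − 107) = 187.64 → 188

(45, 203, 188)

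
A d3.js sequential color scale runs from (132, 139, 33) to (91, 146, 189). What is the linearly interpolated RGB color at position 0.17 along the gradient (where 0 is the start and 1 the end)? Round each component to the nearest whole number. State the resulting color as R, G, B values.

(125, 140, 60)

R = 132 + 0.17 × (91 − 132) = 132 + 0.17 × -41 = 125.03 → 125
G = 139 + 0.17 × (146 − 139) = 139 + 0.17 × 7 = 140.19 → 140
B = 33 + 0.17 × (189 − 33) = 33 + 0.17 × 156 = 59.52 → 60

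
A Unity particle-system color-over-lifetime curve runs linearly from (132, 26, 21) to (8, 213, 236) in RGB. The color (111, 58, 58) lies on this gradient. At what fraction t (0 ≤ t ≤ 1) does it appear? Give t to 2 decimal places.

Invert the lerp on the B channel (largest span, 215): t = (58 − 21) / (236 − 21) = 37/215 = 0.17209.
Check on R: (111 − 132)/(8 − 132) = 0.1694 ✓

0.17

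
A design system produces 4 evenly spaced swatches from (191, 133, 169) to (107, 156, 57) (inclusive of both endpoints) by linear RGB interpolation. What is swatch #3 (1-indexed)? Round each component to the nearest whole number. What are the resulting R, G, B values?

(135, 148, 94)

With 4 swatches and endpoints inclusive, swatch 3 sits at t = (3 − 1)/(4 − 1) = 2/3 ≈ 0.6667.
R = 191 + 0.6667 × (107 − 191) = 134.997 → 135
G = 133 + 0.6667 × (156 − 133) = 148.334 → 148
B = 169 + 0.6667 × (57 − 169) = 94.33 → 94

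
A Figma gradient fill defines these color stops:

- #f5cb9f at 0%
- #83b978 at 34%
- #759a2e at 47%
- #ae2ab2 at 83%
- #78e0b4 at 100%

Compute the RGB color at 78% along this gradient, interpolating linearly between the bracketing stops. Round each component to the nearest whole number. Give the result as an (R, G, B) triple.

(166, 58, 160)

78% lies between the 47% and 83% stops, so the local fraction is t = (78 − 47)/(83 − 47) = 31/36 ≈ 0.8611.
#759a2e → (117, 154, 46); #ae2ab2 → (174, 42, 178).
R = 117 + 0.8611 × (174 − 117) = 166.083 → 166
G = 154 + 0.8611 × (42 − 154) = 57.557 → 58
B = 46 + 0.8611 × (178 − 46) = 159.665 → 160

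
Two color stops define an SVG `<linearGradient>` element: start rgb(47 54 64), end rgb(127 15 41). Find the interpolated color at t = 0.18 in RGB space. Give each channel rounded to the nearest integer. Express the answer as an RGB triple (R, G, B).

(61, 47, 60)

R = 47 + 0.18 × (127 − 47) = 47 + 0.18 × 80 = 61.4 → 61
G = 54 + 0.18 × (15 − 54) = 54 + 0.18 × -39 = 46.98 → 47
B = 64 + 0.18 × (41 − 64) = 64 + 0.18 × -23 = 59.86 → 60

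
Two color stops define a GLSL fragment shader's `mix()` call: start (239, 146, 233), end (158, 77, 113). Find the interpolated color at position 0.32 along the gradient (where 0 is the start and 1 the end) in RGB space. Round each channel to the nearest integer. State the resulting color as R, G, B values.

R = 239 + 0.32 × (158 − 239) = 239 + 0.32 × -81 = 213.08 → 213
G = 146 + 0.32 × (77 − 146) = 146 + 0.32 × -69 = 123.92 → 124
B = 233 + 0.32 × (113 − 233) = 233 + 0.32 × -120 = 194.6 → 195

(213, 124, 195)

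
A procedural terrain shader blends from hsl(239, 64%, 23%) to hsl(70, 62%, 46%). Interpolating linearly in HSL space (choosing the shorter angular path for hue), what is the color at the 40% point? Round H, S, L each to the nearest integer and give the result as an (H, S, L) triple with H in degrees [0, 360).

Hue arc: Δh = 70 − 239 = -169° (|Δh| ≤ 180, already the shorter path).
H = 239 + 0.4 × (-169) = 171.4 → 171°
S = 64 + 0.4 × (62 − 64) = 63.2 → 63%
L = 23 + 0.4 × (46 − 23) = 32.2 → 32%

(171, 63, 32)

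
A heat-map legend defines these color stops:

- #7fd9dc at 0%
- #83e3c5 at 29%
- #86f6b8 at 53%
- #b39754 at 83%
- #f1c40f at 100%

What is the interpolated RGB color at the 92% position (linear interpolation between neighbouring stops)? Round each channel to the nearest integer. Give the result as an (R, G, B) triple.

(212, 175, 47)

92% lies between the 83% and 100% stops, so the local fraction is t = (92 − 83)/(100 − 83) = 9/17 ≈ 0.5294.
#b39754 → (179, 151, 84); #f1c40f → (241, 196, 15).
R = 179 + 0.5294 × (241 − 179) = 211.823 → 212
G = 151 + 0.5294 × (196 − 151) = 174.823 → 175
B = 84 + 0.5294 × (15 − 84) = 47.471 → 47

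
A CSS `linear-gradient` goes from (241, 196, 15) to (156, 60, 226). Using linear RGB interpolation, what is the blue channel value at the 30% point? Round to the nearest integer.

78

B = 15 + 0.3 × (226 − 15) = 78.3 → 78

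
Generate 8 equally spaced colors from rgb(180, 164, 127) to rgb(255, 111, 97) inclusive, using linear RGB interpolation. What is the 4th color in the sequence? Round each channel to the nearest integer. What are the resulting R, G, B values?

(212, 141, 114)

With 8 swatches and endpoints inclusive, swatch 4 sits at t = (4 − 1)/(8 − 1) = 3/7 ≈ 0.4286.
R = 180 + 0.4286 × (255 − 180) = 212.145 → 212
G = 164 + 0.4286 × (111 − 164) = 141.284 → 141
B = 127 + 0.4286 × (97 − 127) = 114.142 → 114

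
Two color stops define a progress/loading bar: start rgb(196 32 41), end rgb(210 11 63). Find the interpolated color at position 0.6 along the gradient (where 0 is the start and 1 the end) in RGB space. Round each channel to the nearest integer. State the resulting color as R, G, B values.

(204, 19, 54)

R = 196 + 0.6 × (210 − 196) = 196 + 0.6 × 14 = 204.4 → 204
G = 32 + 0.6 × (11 − 32) = 32 + 0.6 × -21 = 19.4 → 19
B = 41 + 0.6 × (63 − 41) = 41 + 0.6 × 22 = 54.2 → 54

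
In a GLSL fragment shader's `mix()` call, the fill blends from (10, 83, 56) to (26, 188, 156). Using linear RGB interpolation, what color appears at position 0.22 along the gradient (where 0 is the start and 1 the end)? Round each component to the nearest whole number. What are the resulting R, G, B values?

(14, 106, 78)

R = 10 + 0.22 × (26 − 10) = 10 + 0.22 × 16 = 13.52 → 14
G = 83 + 0.22 × (188 − 83) = 83 + 0.22 × 105 = 106.1 → 106
B = 56 + 0.22 × (156 − 56) = 56 + 0.22 × 100 = 78 → 78
So the blended color is (14, 106, 78), about #0e6a4e.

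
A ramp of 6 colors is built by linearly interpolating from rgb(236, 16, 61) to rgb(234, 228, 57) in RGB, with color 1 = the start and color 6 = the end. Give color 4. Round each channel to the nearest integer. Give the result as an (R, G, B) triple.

With 6 swatches and endpoints inclusive, swatch 4 sits at t = (4 − 1)/(6 − 1) = 3/5 ≈ 0.6.
R = 236 + 0.6 × (234 − 236) = 234.8 → 235
G = 16 + 0.6 × (228 − 16) = 143.2 → 143
B = 61 + 0.6 × (57 − 61) = 58.6 → 59

(235, 143, 59)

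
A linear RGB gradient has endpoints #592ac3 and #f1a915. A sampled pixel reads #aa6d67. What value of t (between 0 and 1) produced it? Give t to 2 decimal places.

0.53

Invert the lerp on the B channel (largest span, 174): t = (103 − 195) / (21 − 195) = -92/-174 = 0.52874.
Check on R: (170 − 89)/(241 − 89) = 0.5329 ✓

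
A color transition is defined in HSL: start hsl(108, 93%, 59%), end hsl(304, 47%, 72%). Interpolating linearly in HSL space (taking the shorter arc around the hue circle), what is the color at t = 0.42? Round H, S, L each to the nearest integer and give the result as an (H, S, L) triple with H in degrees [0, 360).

(39, 74, 64)

Hue: 304 − 108 = 196°, but |196| > 180 so the shorter arc goes the other way: Δh = 196 − 360 = -164°.
H = 108 + 0.42 × (-164) = 39.12 → 39°
S = 93 + 0.42 × (47 − 93) = 73.68 → 74%
L = 59 + 0.42 × (72 − 59) = 64.46 → 64%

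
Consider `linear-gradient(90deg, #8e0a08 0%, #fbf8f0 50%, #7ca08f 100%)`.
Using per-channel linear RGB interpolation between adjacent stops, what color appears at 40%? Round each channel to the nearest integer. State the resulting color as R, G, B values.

40% lies between the 0% and 50% stops, so the local fraction is t = (40 − 0)/(50 − 0) = 40/50 ≈ 0.8.
#8e0a08 → (142, 10, 8); #fbf8f0 → (251, 248, 240).
R = 142 + 0.8 × (251 − 142) = 229.2 → 229
G = 10 + 0.8 × (248 − 10) = 200.4 → 200
B = 8 + 0.8 × (240 − 8) = 193.6 → 194

(229, 200, 194)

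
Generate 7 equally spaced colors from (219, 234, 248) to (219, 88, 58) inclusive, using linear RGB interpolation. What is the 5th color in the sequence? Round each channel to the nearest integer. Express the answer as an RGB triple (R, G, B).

(219, 137, 121)

With 7 swatches and endpoints inclusive, swatch 5 sits at t = (5 − 1)/(7 − 1) = 4/6 ≈ 0.6667.
R = 219 + 0.6667 × (219 − 219) = 219 → 219
G = 234 + 0.6667 × (88 − 234) = 136.662 → 137
B = 248 + 0.6667 × (58 − 248) = 121.327 → 121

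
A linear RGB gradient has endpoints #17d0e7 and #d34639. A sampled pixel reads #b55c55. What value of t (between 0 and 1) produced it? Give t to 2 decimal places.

0.84

Invert the lerp on the R channel (largest span, 188): t = (181 − 23) / (211 − 23) = 158/188 = 0.84043.
Check on G: (92 − 208)/(70 − 208) = 0.8406 ✓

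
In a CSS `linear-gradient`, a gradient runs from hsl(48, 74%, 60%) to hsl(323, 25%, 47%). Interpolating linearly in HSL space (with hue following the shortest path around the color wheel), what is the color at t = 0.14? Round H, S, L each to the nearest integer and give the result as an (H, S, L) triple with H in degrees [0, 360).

Hue: 323 − 48 = 275°, but |275| > 180 so the shorter arc goes the other way: Δh = 275 − 360 = -85°.
H = 48 + 0.14 × (-85) = 36.1 → 36°
S = 74 + 0.14 × (25 − 74) = 67.14 → 67%
L = 60 + 0.14 × (47 − 60) = 58.18 → 58%

(36, 67, 58)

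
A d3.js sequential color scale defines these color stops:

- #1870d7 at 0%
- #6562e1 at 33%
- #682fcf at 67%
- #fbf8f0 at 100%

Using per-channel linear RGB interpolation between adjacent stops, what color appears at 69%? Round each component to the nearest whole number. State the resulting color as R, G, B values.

(113, 59, 209)

69% lies between the 67% and 100% stops, so the local fraction is t = (69 − 67)/(100 − 67) = 2/33 ≈ 0.0606.
#682fcf → (104, 47, 207); #fbf8f0 → (251, 248, 240).
R = 104 + 0.0606 × (251 − 104) = 112.908 → 113
G = 47 + 0.0606 × (248 − 47) = 59.181 → 59
B = 207 + 0.0606 × (240 − 207) = 209 → 209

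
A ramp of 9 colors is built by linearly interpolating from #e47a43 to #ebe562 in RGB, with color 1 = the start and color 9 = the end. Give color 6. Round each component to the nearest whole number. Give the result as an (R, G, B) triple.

(232, 189, 86)

With 9 swatches and endpoints inclusive, swatch 6 sits at t = (6 − 1)/(9 − 1) = 5/8 ≈ 0.625.
#e47a43 → (228, 122, 67); #ebe562 → (235, 229, 98).
R = 228 + 0.625 × (235 − 228) = 232.375 → 232
G = 122 + 0.625 × (229 − 122) = 188.875 → 189
B = 67 + 0.625 × (98 − 67) = 86.375 → 86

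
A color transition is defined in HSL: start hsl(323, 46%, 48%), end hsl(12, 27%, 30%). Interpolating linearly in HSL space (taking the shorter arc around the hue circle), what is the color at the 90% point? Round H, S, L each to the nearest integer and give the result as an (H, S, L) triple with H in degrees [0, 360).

Hue: 12 − 323 = -311°, but |-311| > 180 so the shorter arc goes the other way: Δh = -311 + 360 = 49°.
H = 323 + 0.9 × (49) = 367.1 → 367 → 367 mod 360 = 7°
S = 46 + 0.9 × (27 − 46) = 28.9 → 29%
L = 48 + 0.9 × (30 − 48) = 31.8 → 32%

(7, 29, 32)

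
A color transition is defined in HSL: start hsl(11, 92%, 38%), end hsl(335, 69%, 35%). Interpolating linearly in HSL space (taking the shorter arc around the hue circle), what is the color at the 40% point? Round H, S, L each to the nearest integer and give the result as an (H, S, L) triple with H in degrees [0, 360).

Hue: 335 − 11 = 324°, but |324| > 180 so the shorter arc goes the other way: Δh = 324 − 360 = -36°.
H = 11 + 0.4 × (-36) = -3.4 → -3 → -3 mod 360 = 357°
S = 92 + 0.4 × (69 − 92) = 82.8 → 83%
L = 38 + 0.4 × (35 − 38) = 36.8 → 37%

(357, 83, 37)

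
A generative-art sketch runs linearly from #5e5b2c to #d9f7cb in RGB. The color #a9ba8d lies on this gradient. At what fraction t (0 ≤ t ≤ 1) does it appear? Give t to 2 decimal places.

Invert the lerp on the B channel (largest span, 159): t = (141 − 44) / (203 − 44) = 97/159 = 0.61006.
Check on R: (169 − 94)/(217 − 94) = 0.6098 ✓

0.61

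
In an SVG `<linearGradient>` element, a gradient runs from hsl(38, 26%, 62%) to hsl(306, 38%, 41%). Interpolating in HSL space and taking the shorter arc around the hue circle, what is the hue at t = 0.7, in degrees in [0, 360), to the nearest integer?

334

Hue: 306 − 38 = 268°, but |268| > 180 so the shorter arc goes the other way: Δh = 268 − 360 = -92°.
H = 38 + 0.7 × (-92) = -26.4 → -26 → -26 mod 360 = 334°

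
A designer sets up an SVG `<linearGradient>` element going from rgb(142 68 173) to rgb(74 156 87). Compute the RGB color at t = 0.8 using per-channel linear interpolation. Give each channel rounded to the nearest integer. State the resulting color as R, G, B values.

R = 142 + 0.8 × (74 − 142) = 142 + 0.8 × -68 = 87.6 → 88
G = 68 + 0.8 × (156 − 68) = 68 + 0.8 × 88 = 138.4 → 138
B = 173 + 0.8 × (87 − 173) = 173 + 0.8 × -86 = 104.2 → 104

(88, 138, 104)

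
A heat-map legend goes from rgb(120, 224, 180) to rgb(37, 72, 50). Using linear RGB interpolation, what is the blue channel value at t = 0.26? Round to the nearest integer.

146

B = 180 + 0.26 × (50 − 180) = 146.2 → 146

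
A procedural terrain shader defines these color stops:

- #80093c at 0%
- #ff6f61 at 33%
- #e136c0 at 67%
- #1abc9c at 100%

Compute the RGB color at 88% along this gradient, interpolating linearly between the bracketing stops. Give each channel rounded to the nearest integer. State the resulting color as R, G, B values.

88% lies between the 67% and 100% stops, so the local fraction is t = (88 − 67)/(100 − 67) = 21/33 ≈ 0.6364.
#e136c0 → (225, 54, 192); #1abc9c → (26, 188, 156).
R = 225 + 0.6364 × (26 − 225) = 98.356 → 98
G = 54 + 0.6364 × (188 − 54) = 139.278 → 139
B = 192 + 0.6364 × (156 − 192) = 169.09 → 169

(98, 139, 169)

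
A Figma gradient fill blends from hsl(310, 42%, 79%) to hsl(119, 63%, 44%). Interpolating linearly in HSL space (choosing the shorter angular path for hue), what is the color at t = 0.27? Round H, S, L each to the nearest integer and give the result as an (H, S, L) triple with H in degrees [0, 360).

Hue: 119 − 310 = -191°, but |-191| > 180 so the shorter arc goes the other way: Δh = -191 + 360 = 169°.
H = 310 + 0.27 × (169) = 355.63 → 356°
S = 42 + 0.27 × (63 − 42) = 47.67 → 48%
L = 79 + 0.27 × (44 − 79) = 69.55 → 70%

(356, 48, 70)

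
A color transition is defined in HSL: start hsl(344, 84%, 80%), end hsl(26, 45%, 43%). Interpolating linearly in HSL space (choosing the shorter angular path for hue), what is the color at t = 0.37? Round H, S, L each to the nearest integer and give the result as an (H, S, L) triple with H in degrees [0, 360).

Hue: 26 − 344 = -318°, but |-318| > 180 so the shorter arc goes the other way: Δh = -318 + 360 = 42°.
H = 344 + 0.37 × (42) = 359.54 → 360 → 360 mod 360 = 0°
S = 84 + 0.37 × (45 − 84) = 69.57 → 70%
L = 80 + 0.37 × (43 − 80) = 66.31 → 66%

(0, 70, 66)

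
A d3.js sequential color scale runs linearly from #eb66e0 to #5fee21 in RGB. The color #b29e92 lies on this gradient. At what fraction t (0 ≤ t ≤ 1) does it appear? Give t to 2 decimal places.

Invert the lerp on the B channel (largest span, 191): t = (146 − 224) / (33 − 224) = -78/-191 = 0.40838.
Check on R: (178 − 235)/(95 − 235) = 0.4071 ✓

0.41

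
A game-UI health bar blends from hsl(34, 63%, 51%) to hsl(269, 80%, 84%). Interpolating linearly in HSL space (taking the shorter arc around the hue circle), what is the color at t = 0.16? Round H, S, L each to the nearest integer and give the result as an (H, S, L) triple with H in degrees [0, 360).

Hue: 269 − 34 = 235°, but |235| > 180 so the shorter arc goes the other way: Δh = 235 − 360 = -125°.
H = 34 + 0.16 × (-125) = 14 → 14°
S = 63 + 0.16 × (80 − 63) = 65.72 → 66%
L = 51 + 0.16 × (84 − 51) = 56.28 → 56%

(14, 66, 56)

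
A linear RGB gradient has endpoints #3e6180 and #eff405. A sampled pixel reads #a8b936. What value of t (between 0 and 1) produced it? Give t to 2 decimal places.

Invert the lerp on the R channel (largest span, 177): t = (168 − 62) / (239 − 62) = 106/177 = 0.59887.
Check on G: (185 − 97)/(244 − 97) = 0.5986 ✓

0.60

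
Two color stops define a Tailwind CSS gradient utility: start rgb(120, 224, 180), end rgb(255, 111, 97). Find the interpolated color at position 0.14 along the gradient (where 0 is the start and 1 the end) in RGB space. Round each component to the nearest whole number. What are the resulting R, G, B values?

R = 120 + 0.14 × (255 − 120) = 120 + 0.14 × 135 = 138.9 → 139
G = 224 + 0.14 × (111 − 224) = 224 + 0.14 × -113 = 208.18 → 208
B = 180 + 0.14 × (97 − 180) = 180 + 0.14 × -83 = 168.38 → 168
So the blended color is (139, 208, 168), about #8bd0a8.

(139, 208, 168)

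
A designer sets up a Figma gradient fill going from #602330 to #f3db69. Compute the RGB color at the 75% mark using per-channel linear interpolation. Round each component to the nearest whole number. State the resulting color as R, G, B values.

#602330 → (96, 35, 48); #f3db69 → (243, 219, 105).
75% corresponds to t = 0.75.
R = 96 + 0.75 × (243 − 96) = 96 + 0.75 × 147 = 206.25 → 206
G = 35 + 0.75 × (219 − 35) = 35 + 0.75 × 184 = 173 → 173
B = 48 + 0.75 × (105 − 48) = 48 + 0.75 × 57 = 90.75 → 91

(206, 173, 91)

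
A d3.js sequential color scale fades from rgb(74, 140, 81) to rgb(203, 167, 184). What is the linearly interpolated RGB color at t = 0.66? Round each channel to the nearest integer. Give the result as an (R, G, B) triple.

R = 74 + 0.66 × (203 − 74) = 74 + 0.66 × 129 = 159.14 → 159
G = 140 + 0.66 × (167 − 140) = 140 + 0.66 × 27 = 157.82 → 158
B = 81 + 0.66 × (184 − 81) = 81 + 0.66 × 103 = 148.98 → 149
So the blended color is (159, 158, 149), about #9f9e95.

(159, 158, 149)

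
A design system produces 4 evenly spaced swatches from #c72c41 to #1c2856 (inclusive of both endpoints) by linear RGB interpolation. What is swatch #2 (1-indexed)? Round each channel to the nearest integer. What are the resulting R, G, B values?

With 4 swatches and endpoints inclusive, swatch 2 sits at t = (2 − 1)/(4 − 1) = 1/3 ≈ 0.3333.
#c72c41 → (199, 44, 65); #1c2856 → (28, 40, 86).
R = 199 + 0.3333 × (28 − 199) = 142.006 → 142
G = 44 + 0.3333 × (40 − 44) = 42.667 → 43
B = 65 + 0.3333 × (86 − 65) = 71.999 → 72

(142, 43, 72)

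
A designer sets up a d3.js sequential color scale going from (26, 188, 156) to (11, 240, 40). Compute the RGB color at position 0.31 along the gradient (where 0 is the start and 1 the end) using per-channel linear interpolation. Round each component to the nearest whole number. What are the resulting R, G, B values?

(21, 204, 120)

R = 26 + 0.31 × (11 − 26) = 26 + 0.31 × -15 = 21.35 → 21
G = 188 + 0.31 × (240 − 188) = 188 + 0.31 × 52 = 204.12 → 204
B = 156 + 0.31 × (40 − 156) = 156 + 0.31 × -116 = 120.04 → 120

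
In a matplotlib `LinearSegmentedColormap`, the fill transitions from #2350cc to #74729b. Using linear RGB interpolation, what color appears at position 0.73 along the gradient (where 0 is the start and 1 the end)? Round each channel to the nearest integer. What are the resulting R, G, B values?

(94, 105, 168)

#2350cc → (35, 80, 204); #74729b → (116, 114, 155).
R = 35 + 0.73 × (116 − 35) = 35 + 0.73 × 81 = 94.13 → 94
G = 80 + 0.73 × (114 − 80) = 80 + 0.73 × 34 = 104.82 → 105
B = 204 + 0.73 × (155 − 204) = 204 + 0.73 × -49 = 168.23 → 168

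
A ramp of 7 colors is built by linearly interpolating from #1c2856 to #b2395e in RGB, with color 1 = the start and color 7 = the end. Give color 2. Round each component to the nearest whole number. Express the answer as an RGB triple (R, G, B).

(53, 43, 87)

With 7 swatches and endpoints inclusive, swatch 2 sits at t = (2 − 1)/(7 − 1) = 1/6 ≈ 0.1667.
#1c2856 → (28, 40, 86); #b2395e → (178, 57, 94).
R = 28 + 0.1667 × (178 − 28) = 53.005 → 53
G = 40 + 0.1667 × (57 − 40) = 42.834 → 43
B = 86 + 0.1667 × (94 − 86) = 87.334 → 87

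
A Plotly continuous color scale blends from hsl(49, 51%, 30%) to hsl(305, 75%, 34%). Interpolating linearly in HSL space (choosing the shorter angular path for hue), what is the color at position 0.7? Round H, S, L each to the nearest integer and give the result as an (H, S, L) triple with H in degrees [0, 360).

(336, 68, 33)

Hue: 305 − 49 = 256°, but |256| > 180 so the shorter arc goes the other way: Δh = 256 − 360 = -104°.
H = 49 + 0.7 × (-104) = -23.8 → -24 → -24 mod 360 = 336°
S = 51 + 0.7 × (75 − 51) = 67.8 → 68%
L = 30 + 0.7 × (34 − 30) = 32.8 → 33%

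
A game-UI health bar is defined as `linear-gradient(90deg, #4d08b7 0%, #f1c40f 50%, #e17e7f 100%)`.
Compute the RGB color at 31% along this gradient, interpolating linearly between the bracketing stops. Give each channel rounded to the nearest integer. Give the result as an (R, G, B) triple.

31% lies between the 0% and 50% stops, so the local fraction is t = (31 − 0)/(50 − 0) = 31/50 ≈ 0.62.
#4d08b7 → (77, 8, 183); #f1c40f → (241, 196, 15).
R = 77 + 0.62 × (241 − 77) = 178.68 → 179
G = 8 + 0.62 × (196 − 8) = 124.56 → 125
B = 183 + 0.62 × (15 − 183) = 78.84 → 79

(179, 125, 79)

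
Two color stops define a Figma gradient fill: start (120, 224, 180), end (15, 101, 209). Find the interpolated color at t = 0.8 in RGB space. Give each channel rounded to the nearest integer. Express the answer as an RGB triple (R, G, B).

(36, 126, 203)

R = 120 + 0.8 × (15 − 120) = 120 + 0.8 × -105 = 36 → 36
G = 224 + 0.8 × (101 − 224) = 224 + 0.8 × -123 = 125.6 → 126
B = 180 + 0.8 × (209 − 180) = 180 + 0.8 × 29 = 203.2 → 203
So the blended color is (36, 126, 203), about #247ecb.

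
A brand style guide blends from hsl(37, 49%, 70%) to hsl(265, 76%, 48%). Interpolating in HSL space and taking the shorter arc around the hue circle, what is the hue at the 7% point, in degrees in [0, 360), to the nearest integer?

Hue: 265 − 37 = 228°, but |228| > 180 so the shorter arc goes the other way: Δh = 228 − 360 = -132°.
H = 37 + 0.07 × (-132) = 27.76 → 28°

28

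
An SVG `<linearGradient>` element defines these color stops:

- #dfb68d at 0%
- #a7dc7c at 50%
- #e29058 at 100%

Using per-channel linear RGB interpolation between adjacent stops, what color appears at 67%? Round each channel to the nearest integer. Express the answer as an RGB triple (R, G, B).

(187, 194, 112)

67% lies between the 50% and 100% stops, so the local fraction is t = (67 − 50)/(100 − 50) = 17/50 ≈ 0.34.
#a7dc7c → (167, 220, 124); #e29058 → (226, 144, 88).
R = 167 + 0.34 × (226 − 167) = 187.06 → 187
G = 220 + 0.34 × (144 − 220) = 194.16 → 194
B = 124 + 0.34 × (88 − 124) = 111.76 → 112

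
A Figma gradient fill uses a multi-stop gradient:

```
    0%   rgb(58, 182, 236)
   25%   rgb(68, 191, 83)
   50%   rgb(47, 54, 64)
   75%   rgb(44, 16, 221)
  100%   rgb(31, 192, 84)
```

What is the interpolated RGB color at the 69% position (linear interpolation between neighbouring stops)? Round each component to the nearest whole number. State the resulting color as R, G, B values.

69% lies between the 50% and 75% stops, so the local fraction is t = (69 − 50)/(75 − 50) = 19/25 ≈ 0.76.
R = 47 + 0.76 × (44 − 47) = 44.72 → 45
G = 54 + 0.76 × (16 − 54) = 25.12 → 25
B = 64 + 0.76 × (221 − 64) = 183.32 → 183

(45, 25, 183)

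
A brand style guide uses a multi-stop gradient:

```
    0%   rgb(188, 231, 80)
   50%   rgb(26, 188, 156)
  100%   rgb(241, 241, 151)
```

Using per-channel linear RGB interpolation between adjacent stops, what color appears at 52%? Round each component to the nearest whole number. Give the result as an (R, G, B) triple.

52% lies between the 50% and 100% stops, so the local fraction is t = (52 − 50)/(100 − 50) = 2/50 ≈ 0.04.
R = 26 + 0.04 × (241 − 26) = 34.6 → 35
G = 188 + 0.04 × (241 − 188) = 190.12 → 190
B = 156 + 0.04 × (151 − 156) = 155.8 → 156

(35, 190, 156)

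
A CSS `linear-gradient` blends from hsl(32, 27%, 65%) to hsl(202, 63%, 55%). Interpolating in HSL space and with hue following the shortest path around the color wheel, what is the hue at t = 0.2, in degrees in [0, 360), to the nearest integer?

66

Hue arc: Δh = 202 − 32 = 170° (|Δh| ≤ 180, already the shorter path).
H = 32 + 0.2 × (170) = 66 → 66°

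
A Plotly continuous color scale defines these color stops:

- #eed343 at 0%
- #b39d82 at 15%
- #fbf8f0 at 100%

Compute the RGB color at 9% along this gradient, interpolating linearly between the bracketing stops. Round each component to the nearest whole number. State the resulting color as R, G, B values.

(203, 179, 105)

9% lies between the 0% and 15% stops, so the local fraction is t = (9 − 0)/(15 − 0) = 9/15 ≈ 0.6.
#eed343 → (238, 211, 67); #b39d82 → (179, 157, 130).
R = 238 + 0.6 × (179 − 238) = 202.6 → 203
G = 211 + 0.6 × (157 − 211) = 178.6 → 179
B = 67 + 0.6 × (130 − 67) = 104.8 → 105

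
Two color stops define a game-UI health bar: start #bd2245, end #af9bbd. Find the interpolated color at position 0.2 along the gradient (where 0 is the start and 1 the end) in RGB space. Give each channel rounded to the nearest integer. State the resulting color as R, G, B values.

(186, 58, 93)

#bd2245 → (189, 34, 69); #af9bbd → (175, 155, 189).
R = 189 + 0.2 × (175 − 189) = 189 + 0.2 × -14 = 186.2 → 186
G = 34 + 0.2 × (155 − 34) = 34 + 0.2 × 121 = 58.2 → 58
B = 69 + 0.2 × (189 − 69) = 69 + 0.2 × 120 = 93 → 93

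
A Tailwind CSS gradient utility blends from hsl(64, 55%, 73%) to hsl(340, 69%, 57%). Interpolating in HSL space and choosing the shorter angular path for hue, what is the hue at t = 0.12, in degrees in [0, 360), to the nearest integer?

Hue: 340 − 64 = 276°, but |276| > 180 so the shorter arc goes the other way: Δh = 276 − 360 = -84°.
H = 64 + 0.12 × (-84) = 53.92 → 54°

54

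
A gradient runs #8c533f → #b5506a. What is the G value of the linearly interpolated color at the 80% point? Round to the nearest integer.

G₁ = 83 (from #8c533f), G₂ = 80 (from #b5506a).
G = 83 + 0.8 × (80 − 83) = 80.6 → 81

81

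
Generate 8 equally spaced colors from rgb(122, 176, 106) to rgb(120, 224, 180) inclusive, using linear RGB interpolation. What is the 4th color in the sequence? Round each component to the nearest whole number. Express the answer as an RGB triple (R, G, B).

(121, 197, 138)

With 8 swatches and endpoints inclusive, swatch 4 sits at t = (4 − 1)/(8 − 1) = 3/7 ≈ 0.4286.
R = 122 + 0.4286 × (120 − 122) = 121.143 → 121
G = 176 + 0.4286 × (224 − 176) = 196.573 → 197
B = 106 + 0.4286 × (180 − 106) = 137.716 → 138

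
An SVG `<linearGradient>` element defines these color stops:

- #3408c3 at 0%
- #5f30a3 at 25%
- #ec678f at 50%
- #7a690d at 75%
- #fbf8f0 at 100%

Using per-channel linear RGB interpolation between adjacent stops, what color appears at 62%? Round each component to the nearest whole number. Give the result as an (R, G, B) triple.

(181, 104, 81)

62% lies between the 50% and 75% stops, so the local fraction is t = (62 − 50)/(75 − 50) = 12/25 ≈ 0.48.
#ec678f → (236, 103, 143); #7a690d → (122, 105, 13).
R = 236 + 0.48 × (122 − 236) = 181.28 → 181
G = 103 + 0.48 × (105 − 103) = 103.96 → 104
B = 143 + 0.48 × (13 − 143) = 80.6 → 81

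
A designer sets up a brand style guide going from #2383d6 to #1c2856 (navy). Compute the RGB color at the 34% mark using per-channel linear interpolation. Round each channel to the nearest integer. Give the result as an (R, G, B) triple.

(33, 100, 170)

#2383d6 → (35, 131, 214); #1c2856 → (28, 40, 86).
34% corresponds to t = 0.34.
R = 35 + 0.34 × (28 − 35) = 35 + 0.34 × -7 = 32.62 → 33
G = 131 + 0.34 × (40 − 131) = 131 + 0.34 × -91 = 100.06 → 100
B = 214 + 0.34 × (86 − 214) = 214 + 0.34 × -128 = 170.48 → 170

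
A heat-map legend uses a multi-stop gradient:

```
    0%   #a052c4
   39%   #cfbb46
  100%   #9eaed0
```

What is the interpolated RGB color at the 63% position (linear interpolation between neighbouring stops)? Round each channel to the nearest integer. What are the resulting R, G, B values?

63% lies between the 39% and 100% stops, so the local fraction is t = (63 − 39)/(100 − 39) = 24/61 ≈ 0.3934.
#cfbb46 → (207, 187, 70); #9eaed0 → (158, 174, 208).
R = 207 + 0.3934 × (158 − 207) = 187.723 → 188
G = 187 + 0.3934 × (174 − 187) = 181.886 → 182
B = 70 + 0.3934 × (208 − 70) = 124.289 → 124

(188, 182, 124)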